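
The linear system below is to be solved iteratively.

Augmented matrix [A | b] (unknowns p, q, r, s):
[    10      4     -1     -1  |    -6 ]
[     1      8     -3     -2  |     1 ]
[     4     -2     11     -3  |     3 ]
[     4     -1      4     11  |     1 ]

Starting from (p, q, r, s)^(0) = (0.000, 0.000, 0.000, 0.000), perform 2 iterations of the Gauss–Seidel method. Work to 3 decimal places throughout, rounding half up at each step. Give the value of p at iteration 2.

Iteration 1:
  p = (-6 - (4)·0.000 - (-1)·0.000 - (-1)·0.000) / (10) = -0.600
  q = (1 - (1)·-0.600 - (-3)·0.000 - (-2)·0.000) / (8) = 0.200
  r = (3 - (4)·-0.600 - (-2)·0.200 - (-3)·0.000) / (11) = 0.527
  s = (1 - (4)·-0.600 - (-1)·0.200 - (4)·0.527) / (11) = 0.136
Iteration 2:
  p = (-6 - (4)·0.200 - (-1)·0.527 - (-1)·0.136) / (10) = -0.614
  q = (1 - (1)·-0.614 - (-3)·0.527 - (-2)·0.136) / (8) = 0.433
  r = (3 - (4)·-0.614 - (-2)·0.433 - (-3)·0.136) / (11) = 0.612
  s = (1 - (4)·-0.614 - (-1)·0.433 - (4)·0.612) / (11) = 0.131

-0.614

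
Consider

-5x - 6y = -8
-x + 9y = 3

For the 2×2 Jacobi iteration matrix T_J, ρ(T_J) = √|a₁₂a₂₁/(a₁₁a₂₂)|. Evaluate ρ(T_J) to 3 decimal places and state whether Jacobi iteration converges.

a₁₂a₂₁/(a₁₁a₂₂) = (-6)·(-1) / ((-5)·(9)) = -0.133333
ρ = √|-0.133333| = √0.133333 = 0.365
ρ < 1, so Jacobi converges

0.365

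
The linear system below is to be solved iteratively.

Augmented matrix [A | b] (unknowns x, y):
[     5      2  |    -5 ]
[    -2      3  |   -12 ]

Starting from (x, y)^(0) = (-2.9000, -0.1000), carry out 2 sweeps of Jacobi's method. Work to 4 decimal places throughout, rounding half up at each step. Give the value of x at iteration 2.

1.3733

Iteration 1:
  x = (-5 - (2)·-0.1000) / (5) = -0.9600
  y = (-12 - (-2)·-2.9000) / (3) = -5.9333
Iteration 2:
  x = (-5 - (2)·-5.9333) / (5) = 1.3733
  y = (-12 - (-2)·-0.9600) / (3) = -4.6400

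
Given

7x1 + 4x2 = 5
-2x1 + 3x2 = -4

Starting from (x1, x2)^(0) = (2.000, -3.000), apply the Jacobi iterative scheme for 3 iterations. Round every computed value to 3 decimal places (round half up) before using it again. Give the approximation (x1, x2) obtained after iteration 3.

(0.551, -0.857)

Iteration 1:
  x1 = (5 - (4)·-3.000) / (7) = 2.429
  x2 = (-4 - (-2)·2.000) / (3) = 0.000
Iteration 2:
  x1 = (5 - (4)·0.000) / (7) = 0.714
  x2 = (-4 - (-2)·2.429) / (3) = 0.286
Iteration 3:
  x1 = (5 - (4)·0.286) / (7) = 0.551
  x2 = (-4 - (-2)·0.714) / (3) = -0.857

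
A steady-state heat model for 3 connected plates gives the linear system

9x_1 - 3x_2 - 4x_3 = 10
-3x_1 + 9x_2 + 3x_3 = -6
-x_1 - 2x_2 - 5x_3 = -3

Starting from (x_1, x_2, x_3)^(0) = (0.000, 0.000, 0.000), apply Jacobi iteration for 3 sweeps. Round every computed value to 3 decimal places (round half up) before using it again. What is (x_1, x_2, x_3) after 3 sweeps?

Iteration 1:
  x_1 = (10 - (-3)·0.000 - (-4)·0.000) / (9) = 1.111
  x_2 = (-6 - (-3)·0.000 - (3)·0.000) / (9) = -0.667
  x_3 = (-3 - (-1)·0.000 - (-2)·0.000) / (-5) = 0.600
Iteration 2:
  x_1 = (10 - (-3)·-0.667 - (-4)·0.600) / (9) = 1.155
  x_2 = (-6 - (-3)·1.111 - (3)·0.600) / (9) = -0.496
  x_3 = (-3 - (-1)·1.111 - (-2)·-0.667) / (-5) = 0.645
Iteration 3:
  x_1 = (10 - (-3)·-0.496 - (-4)·0.645) / (9) = 1.232
  x_2 = (-6 - (-3)·1.155 - (3)·0.645) / (9) = -0.497
  x_3 = (-3 - (-1)·1.155 - (-2)·-0.496) / (-5) = 0.567

(1.232, -0.497, 0.567)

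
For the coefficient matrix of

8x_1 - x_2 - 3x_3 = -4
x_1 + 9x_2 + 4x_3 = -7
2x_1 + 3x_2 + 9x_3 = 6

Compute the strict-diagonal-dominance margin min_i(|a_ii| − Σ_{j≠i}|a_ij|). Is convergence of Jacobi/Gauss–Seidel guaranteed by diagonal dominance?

4

row 1: |8| − (1+3) = 4
row 2: |9| − (1+4) = 4
row 3: |9| − (2+3) = 4
minimum over rows = 4 → strictly diagonally dominant (convergence guaranteed)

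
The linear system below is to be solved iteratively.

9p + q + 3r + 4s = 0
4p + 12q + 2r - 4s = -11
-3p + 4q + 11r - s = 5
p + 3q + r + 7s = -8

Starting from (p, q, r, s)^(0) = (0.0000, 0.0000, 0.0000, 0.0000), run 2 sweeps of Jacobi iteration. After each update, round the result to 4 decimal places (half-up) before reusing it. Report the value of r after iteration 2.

Iteration 1:
  p = (0 - (1)·0.0000 - (3)·0.0000 - (4)·0.0000) / (9) = 0.0000
  q = (-11 - (4)·0.0000 - (2)·0.0000 - (-4)·0.0000) / (12) = -0.9167
  r = (5 - (-3)·0.0000 - (4)·0.0000 - (-1)·0.0000) / (11) = 0.4545
  s = (-8 - (1)·0.0000 - (3)·0.0000 - (1)·0.0000) / (7) = -1.1429
Iteration 2:
  p = (0 - (1)·-0.9167 - (3)·0.4545 - (4)·-1.1429) / (9) = 0.4583
  q = (-11 - (4)·0.0000 - (2)·0.4545 - (-4)·-1.1429) / (12) = -1.3734
  r = (5 - (-3)·0.0000 - (4)·-0.9167 - (-1)·-1.1429) / (11) = 0.6840
  s = (-8 - (1)·0.0000 - (3)·-0.9167 - (1)·0.4545) / (7) = -0.8149

0.6840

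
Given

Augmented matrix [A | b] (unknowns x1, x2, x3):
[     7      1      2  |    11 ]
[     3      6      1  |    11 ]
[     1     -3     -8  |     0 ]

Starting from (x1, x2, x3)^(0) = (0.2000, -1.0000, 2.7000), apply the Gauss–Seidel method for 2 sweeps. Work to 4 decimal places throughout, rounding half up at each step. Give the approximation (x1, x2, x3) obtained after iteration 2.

(1.5052, 1.1181, -0.2311)

Iteration 1:
  x1 = (11 - (1)·-1.0000 - (2)·2.7000) / (7) = 0.9429
  x2 = (11 - (3)·0.9429 - (1)·2.7000) / (6) = 0.9119
  x3 = (0 - (1)·0.9429 - (-3)·0.9119) / (-8) = -0.2241
Iteration 2:
  x1 = (11 - (1)·0.9119 - (2)·-0.2241) / (7) = 1.5052
  x2 = (11 - (3)·1.5052 - (1)·-0.2241) / (6) = 1.1181
  x3 = (0 - (1)·1.5052 - (-3)·1.1181) / (-8) = -0.2311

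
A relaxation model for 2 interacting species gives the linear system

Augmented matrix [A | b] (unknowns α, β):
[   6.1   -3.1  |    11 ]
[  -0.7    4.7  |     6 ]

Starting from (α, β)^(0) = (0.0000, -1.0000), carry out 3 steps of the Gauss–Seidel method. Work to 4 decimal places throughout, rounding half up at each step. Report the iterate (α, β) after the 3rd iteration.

Iteration 1:
  α = (11 - (-3.1)·-1.0000) / (6.1) = 1.2951
  β = (6 - (-0.7)·1.2951) / (4.7) = 1.4695
Iteration 2:
  α = (11 - (-3.1)·1.4695) / (6.1) = 2.5501
  β = (6 - (-0.7)·2.5501) / (4.7) = 1.6564
Iteration 3:
  α = (11 - (-3.1)·1.6564) / (6.1) = 2.6451
  β = (6 - (-0.7)·2.6451) / (4.7) = 1.6705

(2.6451, 1.6705)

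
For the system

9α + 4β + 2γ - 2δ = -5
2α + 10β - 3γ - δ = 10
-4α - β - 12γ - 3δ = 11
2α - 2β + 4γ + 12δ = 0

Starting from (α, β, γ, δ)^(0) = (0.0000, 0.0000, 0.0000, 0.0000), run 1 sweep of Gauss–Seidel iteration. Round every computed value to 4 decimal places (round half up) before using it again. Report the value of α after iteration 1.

Iteration 1:
  α = (-5 - (4)·0.0000 - (2)·0.0000 - (-2)·0.0000) / (9) = -0.5556
  β = (10 - (2)·-0.5556 - (-3)·0.0000 - (-1)·0.0000) / (10) = 1.1111
  γ = (11 - (-4)·-0.5556 - (-1)·1.1111 - (-3)·0.0000) / (-12) = -0.8241
  δ = (0 - (2)·-0.5556 - (-2)·1.1111 - (4)·-0.8241) / (12) = 0.5525

-0.5556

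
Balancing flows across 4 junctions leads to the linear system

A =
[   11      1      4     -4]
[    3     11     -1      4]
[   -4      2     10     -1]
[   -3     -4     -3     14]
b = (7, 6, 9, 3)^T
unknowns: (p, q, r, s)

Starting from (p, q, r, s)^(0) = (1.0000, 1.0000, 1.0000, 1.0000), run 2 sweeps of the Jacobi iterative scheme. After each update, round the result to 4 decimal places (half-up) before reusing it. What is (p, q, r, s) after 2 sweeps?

(0.5377, 0.1681, 1.2111, 0.5883)

Iteration 1:
  p = (7 - (1)·1.0000 - (4)·1.0000 - (-4)·1.0000) / (11) = 0.5455
  q = (6 - (3)·1.0000 - (-1)·1.0000 - (4)·1.0000) / (11) = 0.0000
  r = (9 - (-4)·1.0000 - (2)·1.0000 - (-1)·1.0000) / (10) = 1.2000
  s = (3 - (-3)·1.0000 - (-4)·1.0000 - (-3)·1.0000) / (14) = 0.9286
Iteration 2:
  p = (7 - (1)·0.0000 - (4)·1.2000 - (-4)·0.9286) / (11) = 0.5377
  q = (6 - (3)·0.5455 - (-1)·1.2000 - (4)·0.9286) / (11) = 0.1681
  r = (9 - (-4)·0.5455 - (2)·0.0000 - (-1)·0.9286) / (10) = 1.2111
  s = (3 - (-3)·0.5455 - (-4)·0.0000 - (-3)·1.2000) / (14) = 0.5883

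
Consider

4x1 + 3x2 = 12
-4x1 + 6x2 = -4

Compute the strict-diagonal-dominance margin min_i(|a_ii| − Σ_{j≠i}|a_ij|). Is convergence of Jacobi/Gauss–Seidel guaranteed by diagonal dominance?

1

row 1: |4| − (3) = 1
row 2: |6| − (4) = 2
minimum over rows = 1 → strictly diagonally dominant (convergence guaranteed)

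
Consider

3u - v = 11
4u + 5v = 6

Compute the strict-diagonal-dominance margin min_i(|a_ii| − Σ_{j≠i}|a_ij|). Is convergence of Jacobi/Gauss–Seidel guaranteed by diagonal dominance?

1

row 1: |3| − (1) = 2
row 2: |5| − (4) = 1
minimum over rows = 1 → strictly diagonally dominant (convergence guaranteed)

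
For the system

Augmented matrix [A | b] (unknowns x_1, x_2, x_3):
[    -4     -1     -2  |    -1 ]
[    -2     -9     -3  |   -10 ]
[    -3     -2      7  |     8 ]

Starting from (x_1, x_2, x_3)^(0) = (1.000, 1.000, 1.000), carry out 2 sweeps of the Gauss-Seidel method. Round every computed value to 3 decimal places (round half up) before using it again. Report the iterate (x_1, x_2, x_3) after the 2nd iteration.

(-0.564, 0.842, 1.142)

Iteration 1:
  x_1 = (-1 - (-1)·1.000 - (-2)·1.000) / (-4) = -0.500
  x_2 = (-10 - (-2)·-0.500 - (-3)·1.000) / (-9) = 0.889
  x_3 = (8 - (-3)·-0.500 - (-2)·0.889) / (7) = 1.183
Iteration 2:
  x_1 = (-1 - (-1)·0.889 - (-2)·1.183) / (-4) = -0.564
  x_2 = (-10 - (-2)·-0.564 - (-3)·1.183) / (-9) = 0.842
  x_3 = (8 - (-3)·-0.564 - (-2)·0.842) / (7) = 1.142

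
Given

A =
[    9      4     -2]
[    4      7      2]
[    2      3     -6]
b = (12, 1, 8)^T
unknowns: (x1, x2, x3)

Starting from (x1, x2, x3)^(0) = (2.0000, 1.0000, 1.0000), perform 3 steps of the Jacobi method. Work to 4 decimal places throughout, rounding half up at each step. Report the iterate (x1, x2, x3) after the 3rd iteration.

Iteration 1:
  x1 = (12 - (4)·1.0000 - (-2)·1.0000) / (9) = 1.1111
  x2 = (1 - (4)·2.0000 - (2)·1.0000) / (7) = -1.2857
  x3 = (8 - (2)·2.0000 - (3)·1.0000) / (-6) = -0.1667
Iteration 2:
  x1 = (12 - (4)·-1.2857 - (-2)·-0.1667) / (9) = 1.8677
  x2 = (1 - (4)·1.1111 - (2)·-0.1667) / (7) = -0.4444
  x3 = (8 - (2)·1.1111 - (3)·-1.2857) / (-6) = -1.6058
Iteration 3:
  x1 = (12 - (4)·-0.4444 - (-2)·-1.6058) / (9) = 1.1740
  x2 = (1 - (4)·1.8677 - (2)·-1.6058) / (7) = -0.4656
  x3 = (8 - (2)·1.8677 - (3)·-0.4444) / (-6) = -0.9330

(1.1740, -0.4656, -0.9330)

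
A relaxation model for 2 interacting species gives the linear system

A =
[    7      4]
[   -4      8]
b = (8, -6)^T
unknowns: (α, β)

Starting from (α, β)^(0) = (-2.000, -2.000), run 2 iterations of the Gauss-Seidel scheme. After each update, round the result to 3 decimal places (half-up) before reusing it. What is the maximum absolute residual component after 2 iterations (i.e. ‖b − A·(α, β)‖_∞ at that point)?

2.738

Iteration 1:
  α = (8 - (4)·-2.000) / (7) = 2.286
  β = (-6 - (-4)·2.286) / (8) = 0.393
Iteration 2:
  α = (8 - (4)·0.393) / (7) = 0.918
  β = (-6 - (-4)·0.918) / (8) = -0.291
Residual b − A·x = (2.738, 0.000); ∞-norm = 2.738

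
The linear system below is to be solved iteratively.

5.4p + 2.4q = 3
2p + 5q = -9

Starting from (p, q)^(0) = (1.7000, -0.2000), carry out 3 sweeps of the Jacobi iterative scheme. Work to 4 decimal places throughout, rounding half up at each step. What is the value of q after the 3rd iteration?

Iteration 1:
  p = (3 - (2.4)·-0.2000) / (5.4) = 0.6444
  q = (-9 - (2)·1.7000) / (5) = -2.4800
Iteration 2:
  p = (3 - (2.4)·-2.4800) / (5.4) = 1.6578
  q = (-9 - (2)·0.6444) / (5) = -2.0578
Iteration 3:
  p = (3 - (2.4)·-2.0578) / (5.4) = 1.4701
  q = (-9 - (2)·1.6578) / (5) = -2.4631

-2.4631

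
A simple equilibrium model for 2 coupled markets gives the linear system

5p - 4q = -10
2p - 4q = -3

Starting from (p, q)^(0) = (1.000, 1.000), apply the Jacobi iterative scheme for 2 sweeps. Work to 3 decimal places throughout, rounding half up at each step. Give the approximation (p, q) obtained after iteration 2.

(-1.000, 0.150)

Iteration 1:
  p = (-10 - (-4)·1.000) / (5) = -1.200
  q = (-3 - (2)·1.000) / (-4) = 1.250
Iteration 2:
  p = (-10 - (-4)·1.250) / (5) = -1.000
  q = (-3 - (2)·-1.200) / (-4) = 0.150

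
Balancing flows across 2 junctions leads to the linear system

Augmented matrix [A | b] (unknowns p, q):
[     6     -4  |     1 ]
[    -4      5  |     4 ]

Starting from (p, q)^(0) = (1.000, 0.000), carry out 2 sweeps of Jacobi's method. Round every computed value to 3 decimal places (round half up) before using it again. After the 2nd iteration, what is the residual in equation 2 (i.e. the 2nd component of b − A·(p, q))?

4.262

Iteration 1:
  p = (1 - (-4)·0.000) / (6) = 0.167
  q = (4 - (-4)·1.000) / (5) = 1.600
Iteration 2:
  p = (1 - (-4)·1.600) / (6) = 1.233
  q = (4 - (-4)·0.167) / (5) = 0.934
Residual b − A·x = (-2.662, 4.262)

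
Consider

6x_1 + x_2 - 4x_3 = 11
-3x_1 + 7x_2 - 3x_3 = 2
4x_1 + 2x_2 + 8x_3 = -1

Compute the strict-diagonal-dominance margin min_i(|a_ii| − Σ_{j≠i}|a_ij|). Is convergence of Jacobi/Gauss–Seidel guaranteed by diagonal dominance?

row 1: |6| − (1+4) = 1
row 2: |7| − (3+3) = 1
row 3: |8| − (4+2) = 2
minimum over rows = 1 → strictly diagonally dominant (convergence guaranteed)

1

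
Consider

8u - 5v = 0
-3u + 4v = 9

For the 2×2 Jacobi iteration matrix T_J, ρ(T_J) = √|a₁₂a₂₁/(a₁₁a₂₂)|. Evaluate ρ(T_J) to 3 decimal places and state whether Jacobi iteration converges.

a₁₂a₂₁/(a₁₁a₂₂) = (-5)·(-3) / ((8)·(4)) = 0.468750
ρ = √|0.468750| = √0.468750 = 0.685
ρ < 1, so Jacobi converges

0.685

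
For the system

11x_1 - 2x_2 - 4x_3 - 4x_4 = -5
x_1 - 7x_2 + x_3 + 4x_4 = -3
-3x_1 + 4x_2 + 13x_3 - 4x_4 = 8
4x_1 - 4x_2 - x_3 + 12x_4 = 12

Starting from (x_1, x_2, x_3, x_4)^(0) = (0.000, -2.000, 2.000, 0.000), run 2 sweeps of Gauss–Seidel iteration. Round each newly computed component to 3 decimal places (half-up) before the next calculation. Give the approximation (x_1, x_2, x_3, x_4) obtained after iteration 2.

Iteration 1:
  x_1 = (-5 - (-2)·-2.000 - (-4)·2.000 - (-4)·0.000) / (11) = -0.091
  x_2 = (-3 - (1)·-0.091 - (1)·2.000 - (4)·0.000) / (-7) = 0.701
  x_3 = (8 - (-3)·-0.091 - (4)·0.701 - (-4)·0.000) / (13) = 0.379
  x_4 = (12 - (4)·-0.091 - (-4)·0.701 - (-1)·0.379) / (12) = 1.296
Iteration 2:
  x_1 = (-5 - (-2)·0.701 - (-4)·0.379 - (-4)·1.296) / (11) = 0.282
  x_2 = (-3 - (1)·0.282 - (1)·0.379 - (4)·1.296) / (-7) = 1.264
  x_3 = (8 - (-3)·0.282 - (4)·1.264 - (-4)·1.296) / (13) = 0.690
  x_4 = (12 - (4)·0.282 - (-4)·1.264 - (-1)·0.690) / (12) = 1.385

(0.282, 1.264, 0.690, 1.385)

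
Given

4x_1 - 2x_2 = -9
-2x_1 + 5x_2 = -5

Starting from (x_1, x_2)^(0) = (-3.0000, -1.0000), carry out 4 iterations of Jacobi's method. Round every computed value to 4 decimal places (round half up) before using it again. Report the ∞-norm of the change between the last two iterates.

0.1200

Iteration 1:
  x_1 = (-9 - (-2)·-1.0000) / (4) = -2.7500
  x_2 = (-5 - (-2)·-3.0000) / (5) = -2.2000
Iteration 2:
  x_1 = (-9 - (-2)·-2.2000) / (4) = -3.3500
  x_2 = (-5 - (-2)·-2.7500) / (5) = -2.1000
Iteration 3:
  x_1 = (-9 - (-2)·-2.1000) / (4) = -3.3000
  x_2 = (-5 - (-2)·-3.3500) / (5) = -2.3400
Iteration 4:
  x_1 = (-9 - (-2)·-2.3400) / (4) = -3.4200
  x_2 = (-5 - (-2)·-3.3000) / (5) = -2.3200
Change: (-0.1200, 0.0200) → max |·| = 0.1200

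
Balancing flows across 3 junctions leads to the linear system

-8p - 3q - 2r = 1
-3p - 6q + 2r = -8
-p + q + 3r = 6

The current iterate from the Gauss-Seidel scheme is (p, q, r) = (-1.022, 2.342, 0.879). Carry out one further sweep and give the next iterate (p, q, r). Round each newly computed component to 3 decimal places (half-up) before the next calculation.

One sweep:
  p = (1 - (-3)·2.342 - (-2)·0.879) / (-8) = -1.223
  q = (-8 - (-3)·-1.223 - (2)·0.879) / (-6) = 2.238
  r = (6 - (-1)·-1.223 - (1)·2.238) / (3) = 0.846

(-1.223, 2.238, 0.846)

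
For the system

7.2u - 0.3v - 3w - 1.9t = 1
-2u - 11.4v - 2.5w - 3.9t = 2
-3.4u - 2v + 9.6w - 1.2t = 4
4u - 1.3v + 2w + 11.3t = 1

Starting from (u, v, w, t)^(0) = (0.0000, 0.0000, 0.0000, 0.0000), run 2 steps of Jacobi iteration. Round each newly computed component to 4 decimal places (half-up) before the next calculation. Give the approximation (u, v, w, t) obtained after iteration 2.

Iteration 1:
  u = (1 - (-0.3)·0.0000 - (-3)·0.0000 - (-1.9)·0.0000) / (7.2) = 0.1389
  v = (2 - (-2)·0.0000 - (-2.5)·0.0000 - (-3.9)·0.0000) / (-11.4) = -0.1754
  w = (4 - (-3.4)·0.0000 - (-2)·0.0000 - (-1.2)·0.0000) / (9.6) = 0.4167
  t = (1 - (4)·0.0000 - (-1.3)·0.0000 - (2)·0.0000) / (11.3) = 0.0885
Iteration 2:
  u = (1 - (-0.3)·-0.1754 - (-3)·0.4167 - (-1.9)·0.0885) / (7.2) = 0.3286
  v = (2 - (-2)·0.1389 - (-2.5)·0.4167 - (-3.9)·0.0885) / (-11.4) = -0.3215
  w = (4 - (-3.4)·0.1389 - (-2)·-0.1754 - (-1.2)·0.0885) / (9.6) = 0.4404
  t = (1 - (4)·0.1389 - (-1.3)·-0.1754 - (2)·0.4167) / (11.3) = -0.0546

(0.3286, -0.3215, 0.4404, -0.0546)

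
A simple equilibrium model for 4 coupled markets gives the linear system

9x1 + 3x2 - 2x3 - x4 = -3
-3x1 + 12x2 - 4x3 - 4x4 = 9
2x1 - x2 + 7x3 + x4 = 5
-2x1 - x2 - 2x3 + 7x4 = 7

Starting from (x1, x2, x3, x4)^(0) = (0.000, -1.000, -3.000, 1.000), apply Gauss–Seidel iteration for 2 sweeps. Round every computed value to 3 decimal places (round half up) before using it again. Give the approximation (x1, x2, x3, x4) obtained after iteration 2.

Iteration 1:
  x1 = (-3 - (3)·-1.000 - (-2)·-3.000 - (-1)·1.000) / (9) = -0.556
  x2 = (9 - (-3)·-0.556 - (-4)·-3.000 - (-4)·1.000) / (12) = -0.056
  x3 = (5 - (2)·-0.556 - (-1)·-0.056 - (1)·1.000) / (7) = 0.722
  x4 = (7 - (-2)·-0.556 - (-1)·-0.056 - (-2)·0.722) / (7) = 1.039
Iteration 2:
  x1 = (-3 - (3)·-0.056 - (-2)·0.722 - (-1)·1.039) / (9) = -0.039
  x2 = (9 - (-3)·-0.039 - (-4)·0.722 - (-4)·1.039) / (12) = 1.327
  x3 = (5 - (2)·-0.039 - (-1)·1.327 - (1)·1.039) / (7) = 0.767
  x4 = (7 - (-2)·-0.039 - (-1)·1.327 - (-2)·0.767) / (7) = 1.398

(-0.039, 1.327, 0.767, 1.398)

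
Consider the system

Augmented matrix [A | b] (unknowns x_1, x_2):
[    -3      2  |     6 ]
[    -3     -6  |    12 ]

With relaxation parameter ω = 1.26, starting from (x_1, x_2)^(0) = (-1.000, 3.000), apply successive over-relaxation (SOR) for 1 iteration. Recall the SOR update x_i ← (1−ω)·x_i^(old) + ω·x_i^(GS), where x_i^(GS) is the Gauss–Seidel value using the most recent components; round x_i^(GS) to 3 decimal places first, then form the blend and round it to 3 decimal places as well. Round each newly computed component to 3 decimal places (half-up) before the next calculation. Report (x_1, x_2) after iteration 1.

(0.260, -3.464)

Iteration 1:
  x_1: GS value = (6 - (2)·3.000) / (-3) = 0.000;  x_1 ← (1−ω)·-1.000 + ω·0.000 = 0.260
  x_2: GS value = (12 - (-3)·0.260) / (-6) = -2.130;  x_2 ← (1−ω)·3.000 + ω·-2.130 = -3.464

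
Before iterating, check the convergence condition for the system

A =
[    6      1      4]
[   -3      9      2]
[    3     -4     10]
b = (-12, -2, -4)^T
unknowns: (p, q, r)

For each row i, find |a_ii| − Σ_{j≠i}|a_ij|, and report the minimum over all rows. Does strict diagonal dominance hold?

1

row 1: |6| − (1+4) = 1
row 2: |9| − (3+2) = 4
row 3: |10| − (3+4) = 3
minimum over rows = 1 → strictly diagonally dominant (convergence guaranteed)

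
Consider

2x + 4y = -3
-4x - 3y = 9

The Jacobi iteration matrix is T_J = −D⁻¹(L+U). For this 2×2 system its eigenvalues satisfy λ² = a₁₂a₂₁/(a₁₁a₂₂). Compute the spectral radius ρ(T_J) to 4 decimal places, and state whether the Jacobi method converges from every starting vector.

1.6330

a₁₂a₂₁/(a₁₁a₂₂) = (4)·(-4) / ((2)·(-3)) = 2.666667
ρ = √|2.666667| = √2.666667 = 1.6330
ρ > 1, so Jacobi diverges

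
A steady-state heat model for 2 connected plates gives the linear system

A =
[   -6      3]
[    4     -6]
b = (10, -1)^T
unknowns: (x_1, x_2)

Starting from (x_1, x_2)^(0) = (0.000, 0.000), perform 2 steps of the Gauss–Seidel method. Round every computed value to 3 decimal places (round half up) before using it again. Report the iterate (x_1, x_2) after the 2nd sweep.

Iteration 1:
  x_1 = (10 - (3)·0.000) / (-6) = -1.667
  x_2 = (-1 - (4)·-1.667) / (-6) = -0.945
Iteration 2:
  x_1 = (10 - (3)·-0.945) / (-6) = -2.139
  x_2 = (-1 - (4)·-2.139) / (-6) = -1.259

(-2.139, -1.259)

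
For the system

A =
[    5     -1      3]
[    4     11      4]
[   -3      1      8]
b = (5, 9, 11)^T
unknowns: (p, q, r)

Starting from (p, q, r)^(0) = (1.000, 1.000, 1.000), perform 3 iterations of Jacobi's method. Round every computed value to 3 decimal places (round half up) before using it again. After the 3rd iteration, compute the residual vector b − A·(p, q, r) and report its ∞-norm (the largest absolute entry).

Iteration 1:
  p = (5 - (-1)·1.000 - (3)·1.000) / (5) = 0.600
  q = (9 - (4)·1.000 - (4)·1.000) / (11) = 0.091
  r = (11 - (-3)·1.000 - (1)·1.000) / (8) = 1.625
Iteration 2:
  p = (5 - (-1)·0.091 - (3)·1.625) / (5) = 0.043
  q = (9 - (4)·0.600 - (4)·1.625) / (11) = 0.009
  r = (11 - (-3)·0.600 - (1)·0.091) / (8) = 1.589
Iteration 3:
  p = (5 - (-1)·0.009 - (3)·1.589) / (5) = 0.048
  q = (9 - (4)·0.043 - (4)·1.589) / (11) = 0.225
  r = (11 - (-3)·0.043 - (1)·0.009) / (8) = 1.390
Residual b − A·x = (0.815, 0.773, -0.201); ∞-norm = 0.815

0.815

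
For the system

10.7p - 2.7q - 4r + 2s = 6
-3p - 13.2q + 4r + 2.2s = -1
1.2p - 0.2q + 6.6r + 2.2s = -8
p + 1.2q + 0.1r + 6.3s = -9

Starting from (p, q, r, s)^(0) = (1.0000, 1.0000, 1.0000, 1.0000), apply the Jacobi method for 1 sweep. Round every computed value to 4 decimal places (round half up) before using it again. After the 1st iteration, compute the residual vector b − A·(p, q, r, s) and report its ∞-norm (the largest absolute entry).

Iteration 1:
  p = (6 - (-2.7)·1.0000 - (-4)·1.0000 - (2)·1.0000) / (10.7) = 1.0000
  q = (-1 - (-3)·1.0000 - (4)·1.0000 - (2.2)·1.0000) / (-13.2) = 0.3182
  r = (-8 - (1.2)·1.0000 - (-0.2)·1.0000 - (2.2)·1.0000) / (6.6) = -1.6970
  s = (-9 - (1)·1.0000 - (1.2)·1.0000 - (0.1)·1.0000) / (6.3) = -1.7937
Residual b − A·x = (-7.0415, 16.9344, 6.0100, 1.0882); ∞-norm = 16.9344

16.9344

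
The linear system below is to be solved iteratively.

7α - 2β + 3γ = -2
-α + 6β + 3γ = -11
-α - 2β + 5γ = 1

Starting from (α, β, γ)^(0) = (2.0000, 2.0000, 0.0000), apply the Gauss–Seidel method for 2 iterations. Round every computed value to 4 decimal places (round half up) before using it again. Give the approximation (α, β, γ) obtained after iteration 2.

(-0.6000, -1.7048, -0.6019)

Iteration 1:
  α = (-2 - (-2)·2.0000 - (3)·0.0000) / (7) = 0.2857
  β = (-11 - (-1)·0.2857 - (3)·0.0000) / (6) = -1.7857
  γ = (1 - (-1)·0.2857 - (-2)·-1.7857) / (5) = -0.4571
Iteration 2:
  α = (-2 - (-2)·-1.7857 - (3)·-0.4571) / (7) = -0.6000
  β = (-11 - (-1)·-0.6000 - (3)·-0.4571) / (6) = -1.7048
  γ = (1 - (-1)·-0.6000 - (-2)·-1.7048) / (5) = -0.6019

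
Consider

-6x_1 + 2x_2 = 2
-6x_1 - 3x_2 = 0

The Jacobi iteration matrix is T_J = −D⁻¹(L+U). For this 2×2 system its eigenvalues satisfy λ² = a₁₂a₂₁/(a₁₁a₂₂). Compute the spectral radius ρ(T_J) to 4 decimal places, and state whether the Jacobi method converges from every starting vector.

0.8165

a₁₂a₂₁/(a₁₁a₂₂) = (2)·(-6) / ((-6)·(-3)) = -0.666667
ρ = √|-0.666667| = √0.666667 = 0.8165
ρ < 1, so Jacobi converges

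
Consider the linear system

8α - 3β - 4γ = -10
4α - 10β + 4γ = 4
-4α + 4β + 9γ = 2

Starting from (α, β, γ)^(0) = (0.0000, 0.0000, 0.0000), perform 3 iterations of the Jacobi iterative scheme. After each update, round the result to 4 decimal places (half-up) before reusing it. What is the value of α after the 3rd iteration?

-1.6320

Iteration 1:
  α = (-10 - (-3)·0.0000 - (-4)·0.0000) / (8) = -1.2500
  β = (4 - (4)·0.0000 - (4)·0.0000) / (-10) = -0.4000
  γ = (2 - (-4)·0.0000 - (4)·0.0000) / (9) = 0.2222
Iteration 2:
  α = (-10 - (-3)·-0.4000 - (-4)·0.2222) / (8) = -1.2889
  β = (4 - (4)·-1.2500 - (4)·0.2222) / (-10) = -0.8111
  γ = (2 - (-4)·-1.2500 - (4)·-0.4000) / (9) = -0.1556
Iteration 3:
  α = (-10 - (-3)·-0.8111 - (-4)·-0.1556) / (8) = -1.6320
  β = (4 - (4)·-1.2889 - (4)·-0.1556) / (-10) = -0.9778
  γ = (2 - (-4)·-1.2889 - (4)·-0.8111) / (9) = 0.0099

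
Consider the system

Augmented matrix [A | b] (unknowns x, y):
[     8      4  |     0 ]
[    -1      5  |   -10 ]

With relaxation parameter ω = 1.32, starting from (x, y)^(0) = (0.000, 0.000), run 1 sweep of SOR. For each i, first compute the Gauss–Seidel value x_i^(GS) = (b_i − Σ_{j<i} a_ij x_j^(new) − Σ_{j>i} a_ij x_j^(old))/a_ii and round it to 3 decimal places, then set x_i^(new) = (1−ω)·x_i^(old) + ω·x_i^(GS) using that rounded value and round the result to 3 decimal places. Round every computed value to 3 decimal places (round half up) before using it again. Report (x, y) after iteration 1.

Iteration 1:
  x: GS value = (0 - (4)·0.000) / (8) = 0.000;  x ← (1−ω)·0.000 + ω·0.000 = 0.000
  y: GS value = (-10 - (-1)·0.000) / (5) = -2.000;  y ← (1−ω)·0.000 + ω·-2.000 = -2.640

(0.000, -2.640)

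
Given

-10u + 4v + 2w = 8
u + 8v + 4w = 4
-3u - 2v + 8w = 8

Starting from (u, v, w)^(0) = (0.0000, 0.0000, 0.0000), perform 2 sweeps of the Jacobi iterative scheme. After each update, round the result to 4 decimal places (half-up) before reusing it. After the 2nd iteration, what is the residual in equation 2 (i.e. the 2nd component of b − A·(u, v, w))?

0.3000

Iteration 1:
  u = (8 - (4)·0.0000 - (2)·0.0000) / (-10) = -0.8000
  v = (4 - (1)·0.0000 - (4)·0.0000) / (8) = 0.5000
  w = (8 - (-3)·0.0000 - (-2)·0.0000) / (8) = 1.0000
Iteration 2:
  u = (8 - (4)·0.5000 - (2)·1.0000) / (-10) = -0.4000
  v = (4 - (1)·-0.8000 - (4)·1.0000) / (8) = 0.1000
  w = (8 - (-3)·-0.8000 - (-2)·0.5000) / (8) = 0.8250
Residual b − A·x = (1.9500, 0.3000, 0.4000)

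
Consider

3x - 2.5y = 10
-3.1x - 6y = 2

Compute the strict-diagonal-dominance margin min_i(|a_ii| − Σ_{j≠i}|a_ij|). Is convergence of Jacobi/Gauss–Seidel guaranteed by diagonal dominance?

row 1: |3| − (2.5) = 0.5
row 2: |-6| − (3.1) = 2.9
minimum over rows = 0.5 → strictly diagonally dominant (convergence guaranteed)

0.5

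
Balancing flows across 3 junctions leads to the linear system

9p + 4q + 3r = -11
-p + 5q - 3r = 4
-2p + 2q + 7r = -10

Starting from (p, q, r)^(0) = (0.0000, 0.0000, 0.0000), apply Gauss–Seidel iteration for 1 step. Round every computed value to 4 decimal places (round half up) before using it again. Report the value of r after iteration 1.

-1.9365

Iteration 1:
  p = (-11 - (4)·0.0000 - (3)·0.0000) / (9) = -1.2222
  q = (4 - (-1)·-1.2222 - (-3)·0.0000) / (5) = 0.5556
  r = (-10 - (-2)·-1.2222 - (2)·0.5556) / (7) = -1.9365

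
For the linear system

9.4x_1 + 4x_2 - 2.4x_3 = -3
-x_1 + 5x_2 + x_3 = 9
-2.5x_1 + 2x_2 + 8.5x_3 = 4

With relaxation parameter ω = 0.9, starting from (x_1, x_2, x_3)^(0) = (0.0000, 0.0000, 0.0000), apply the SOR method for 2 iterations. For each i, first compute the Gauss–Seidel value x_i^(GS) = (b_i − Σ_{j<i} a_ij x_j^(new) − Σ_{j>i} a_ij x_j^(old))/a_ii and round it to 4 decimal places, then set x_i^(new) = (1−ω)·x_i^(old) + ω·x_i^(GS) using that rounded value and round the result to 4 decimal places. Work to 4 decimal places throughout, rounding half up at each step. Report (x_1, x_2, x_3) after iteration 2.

Iteration 1:
  x_1: GS value = (-3 - (4)·0.0000 - (-2.4)·0.0000) / (9.4) = -0.3191;  x_1 ← (1−ω)·0.0000 + ω·-0.3191 = -0.2872
  x_2: GS value = (9 - (-1)·-0.2872 - (1)·0.0000) / (5) = 1.7426;  x_2 ← (1−ω)·0.0000 + ω·1.7426 = 1.5683
  x_3: GS value = (4 - (-2.5)·-0.2872 - (2)·1.5683) / (8.5) = 0.0171;  x_3 ← (1−ω)·0.0000 + ω·0.0171 = 0.0154
Iteration 2:
  x_1: GS value = (-3 - (4)·1.5683 - (-2.4)·0.0154) / (9.4) = -0.9826;  x_1 ← (1−ω)·-0.2872 + ω·-0.9826 = -0.9131
  x_2: GS value = (9 - (-1)·-0.9131 - (1)·0.0154) / (5) = 1.6143;  x_2 ← (1−ω)·1.5683 + ω·1.6143 = 1.6097
  x_3: GS value = (4 - (-2.5)·-0.9131 - (2)·1.6097) / (8.5) = -0.1767;  x_3 ← (1−ω)·0.0154 + ω·-0.1767 = -0.1575

(-0.9131, 1.6097, -0.1575)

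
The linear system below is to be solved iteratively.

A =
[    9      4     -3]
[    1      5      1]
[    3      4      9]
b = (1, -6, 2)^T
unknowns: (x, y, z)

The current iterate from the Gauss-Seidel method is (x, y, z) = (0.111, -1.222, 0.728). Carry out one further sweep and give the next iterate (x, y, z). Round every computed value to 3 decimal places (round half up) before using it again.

One sweep:
  x = (1 - (4)·-1.222 - (-3)·0.728) / (9) = 0.897
  y = (-6 - (1)·0.897 - (1)·0.728) / (5) = -1.525
  z = (2 - (3)·0.897 - (4)·-1.525) / (9) = 0.601

(0.897, -1.525, 0.601)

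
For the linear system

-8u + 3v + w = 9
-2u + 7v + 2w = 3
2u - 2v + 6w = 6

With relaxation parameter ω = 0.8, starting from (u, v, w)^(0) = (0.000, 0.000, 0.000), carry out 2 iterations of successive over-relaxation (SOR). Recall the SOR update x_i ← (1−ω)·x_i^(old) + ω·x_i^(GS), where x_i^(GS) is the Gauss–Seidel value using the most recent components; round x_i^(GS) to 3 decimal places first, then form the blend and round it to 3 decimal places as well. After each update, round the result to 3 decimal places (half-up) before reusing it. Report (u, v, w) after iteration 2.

(-0.931, -0.089, 1.240)

Iteration 1:
  u: GS value = (9 - (3)·0.000 - (1)·0.000) / (-8) = -1.125;  u ← (1−ω)·0.000 + ω·-1.125 = -0.900
  v: GS value = (3 - (-2)·-0.900 - (2)·0.000) / (7) = 0.171;  v ← (1−ω)·0.000 + ω·0.171 = 0.137
  w: GS value = (6 - (2)·-0.900 - (-2)·0.137) / (6) = 1.346;  w ← (1−ω)·0.000 + ω·1.346 = 1.077
Iteration 2:
  u: GS value = (9 - (3)·0.137 - (1)·1.077) / (-8) = -0.939;  u ← (1−ω)·-0.900 + ω·-0.939 = -0.931
  v: GS value = (3 - (-2)·-0.931 - (2)·1.077) / (7) = -0.145;  v ← (1−ω)·0.137 + ω·-0.145 = -0.089
  w: GS value = (6 - (2)·-0.931 - (-2)·-0.089) / (6) = 1.281;  w ← (1−ω)·1.077 + ω·1.281 = 1.240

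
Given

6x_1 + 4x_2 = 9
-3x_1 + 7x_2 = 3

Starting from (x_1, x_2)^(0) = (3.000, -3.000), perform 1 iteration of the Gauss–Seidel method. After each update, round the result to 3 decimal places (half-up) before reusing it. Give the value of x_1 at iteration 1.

Iteration 1:
  x_1 = (9 - (4)·-3.000) / (6) = 3.500
  x_2 = (3 - (-3)·3.500) / (7) = 1.929

3.500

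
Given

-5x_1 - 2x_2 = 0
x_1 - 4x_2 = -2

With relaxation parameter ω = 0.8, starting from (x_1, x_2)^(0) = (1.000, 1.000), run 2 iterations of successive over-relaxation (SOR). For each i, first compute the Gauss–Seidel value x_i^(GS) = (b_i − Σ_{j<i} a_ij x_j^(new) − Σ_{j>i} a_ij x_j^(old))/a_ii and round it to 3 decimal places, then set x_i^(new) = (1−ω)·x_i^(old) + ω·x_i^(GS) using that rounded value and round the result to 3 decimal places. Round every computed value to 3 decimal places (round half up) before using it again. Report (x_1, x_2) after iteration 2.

Iteration 1:
  x_1: GS value = (0 - (-2)·1.000) / (-5) = -0.400;  x_1 ← (1−ω)·1.000 + ω·-0.400 = -0.120
  x_2: GS value = (-2 - (1)·-0.120) / (-4) = 0.470;  x_2 ← (1−ω)·1.000 + ω·0.470 = 0.576
Iteration 2:
  x_1: GS value = (0 - (-2)·0.576) / (-5) = -0.230;  x_1 ← (1−ω)·-0.120 + ω·-0.230 = -0.208
  x_2: GS value = (-2 - (1)·-0.208) / (-4) = 0.448;  x_2 ← (1−ω)·0.576 + ω·0.448 = 0.474

(-0.208, 0.474)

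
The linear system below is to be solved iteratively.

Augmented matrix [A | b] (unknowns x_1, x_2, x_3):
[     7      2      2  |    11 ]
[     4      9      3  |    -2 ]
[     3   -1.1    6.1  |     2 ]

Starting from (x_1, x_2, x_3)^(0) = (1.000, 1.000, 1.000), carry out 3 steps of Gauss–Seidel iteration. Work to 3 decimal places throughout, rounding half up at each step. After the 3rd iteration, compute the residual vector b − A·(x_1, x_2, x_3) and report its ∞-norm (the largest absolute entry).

Iteration 1:
  x_1 = (11 - (2)·1.000 - (2)·1.000) / (7) = 1.000
  x_2 = (-2 - (4)·1.000 - (3)·1.000) / (9) = -1.000
  x_3 = (2 - (3)·1.000 - (-1.1)·-1.000) / (6.1) = -0.344
Iteration 2:
  x_1 = (11 - (2)·-1.000 - (2)·-0.344) / (7) = 1.955
  x_2 = (-2 - (4)·1.955 - (3)·-0.344) / (9) = -0.976
  x_3 = (2 - (3)·1.955 - (-1.1)·-0.976) / (6.1) = -0.810
Iteration 3:
  x_1 = (11 - (2)·-0.976 - (2)·-0.810) / (7) = 2.082
  x_2 = (-2 - (4)·2.082 - (3)·-0.810) / (9) = -0.878
  x_3 = (2 - (3)·2.082 - (-1.1)·-0.878) / (6.1) = -0.854
Residual b − A·x = (-0.110, 0.136, -0.002); ∞-norm = 0.136

0.136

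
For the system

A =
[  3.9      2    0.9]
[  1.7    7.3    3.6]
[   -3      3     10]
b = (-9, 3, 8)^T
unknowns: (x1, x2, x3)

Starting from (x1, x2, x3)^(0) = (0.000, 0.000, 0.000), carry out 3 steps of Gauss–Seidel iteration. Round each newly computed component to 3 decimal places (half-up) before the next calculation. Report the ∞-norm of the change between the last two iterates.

0.107

Iteration 1:
  x1 = (-9 - (2)·0.000 - (0.9)·0.000) / (3.9) = -2.308
  x2 = (3 - (1.7)·-2.308 - (3.6)·0.000) / (7.3) = 0.948
  x3 = (8 - (-3)·-2.308 - (3)·0.948) / (10) = -0.177
Iteration 2:
  x1 = (-9 - (2)·0.948 - (0.9)·-0.177) / (3.9) = -2.753
  x2 = (3 - (1.7)·-2.753 - (3.6)·-0.177) / (7.3) = 1.139
  x3 = (8 - (-3)·-2.753 - (3)·1.139) / (10) = -0.368
Iteration 3:
  x1 = (-9 - (2)·1.139 - (0.9)·-0.368) / (3.9) = -2.807
  x2 = (3 - (1.7)·-2.807 - (3.6)·-0.368) / (7.3) = 1.246
  x3 = (8 - (-3)·-2.807 - (3)·1.246) / (10) = -0.416
Change: (-0.054, 0.107, -0.048) → max |·| = 0.107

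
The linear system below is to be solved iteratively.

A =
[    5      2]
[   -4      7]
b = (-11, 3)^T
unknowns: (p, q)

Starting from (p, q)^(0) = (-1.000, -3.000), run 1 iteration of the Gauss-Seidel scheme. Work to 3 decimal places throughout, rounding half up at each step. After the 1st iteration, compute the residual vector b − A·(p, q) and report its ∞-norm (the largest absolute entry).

5.714

Iteration 1:
  p = (-11 - (2)·-3.000) / (5) = -1.000
  q = (3 - (-4)·-1.000) / (7) = -0.143
Residual b − A·x = (-5.714, 0.001); ∞-norm = 5.714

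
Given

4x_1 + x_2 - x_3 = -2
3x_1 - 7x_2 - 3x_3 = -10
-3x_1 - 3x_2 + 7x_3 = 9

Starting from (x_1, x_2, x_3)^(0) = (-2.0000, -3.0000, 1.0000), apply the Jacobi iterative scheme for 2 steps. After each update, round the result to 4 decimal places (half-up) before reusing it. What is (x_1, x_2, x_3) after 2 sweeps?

Iteration 1:
  x_1 = (-2 - (1)·-3.0000 - (-1)·1.0000) / (4) = 0.5000
  x_2 = (-10 - (3)·-2.0000 - (-3)·1.0000) / (-7) = 0.1429
  x_3 = (9 - (-3)·-2.0000 - (-3)·-3.0000) / (7) = -0.8571
Iteration 2:
  x_1 = (-2 - (1)·0.1429 - (-1)·-0.8571) / (4) = -0.7500
  x_2 = (-10 - (3)·0.5000 - (-3)·-0.8571) / (-7) = 2.0102
  x_3 = (9 - (-3)·0.5000 - (-3)·0.1429) / (7) = 1.5612

(-0.7500, 2.0102, 1.5612)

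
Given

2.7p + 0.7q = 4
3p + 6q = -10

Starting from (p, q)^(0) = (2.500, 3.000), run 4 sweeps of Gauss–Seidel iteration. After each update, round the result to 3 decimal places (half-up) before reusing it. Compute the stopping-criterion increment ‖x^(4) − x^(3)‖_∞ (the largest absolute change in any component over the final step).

Iteration 1:
  p = (4 - (0.7)·3.000) / (2.7) = 0.704
  q = (-10 - (3)·0.704) / (6) = -2.019
Iteration 2:
  p = (4 - (0.7)·-2.019) / (2.7) = 2.005
  q = (-10 - (3)·2.005) / (6) = -2.669
Iteration 3:
  p = (4 - (0.7)·-2.669) / (2.7) = 2.173
  q = (-10 - (3)·2.173) / (6) = -2.753
Iteration 4:
  p = (4 - (0.7)·-2.753) / (2.7) = 2.195
  q = (-10 - (3)·2.195) / (6) = -2.764
Change: (0.022, -0.011) → max |·| = 0.022

0.022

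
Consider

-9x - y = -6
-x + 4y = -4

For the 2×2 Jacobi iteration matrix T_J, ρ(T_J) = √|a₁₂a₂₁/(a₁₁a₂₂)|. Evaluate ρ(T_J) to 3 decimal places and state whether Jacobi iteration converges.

a₁₂a₂₁/(a₁₁a₂₂) = (-1)·(-1) / ((-9)·(4)) = -0.027778
ρ = √|-0.027778| = √0.027778 = 0.167
ρ < 1, so Jacobi converges

0.167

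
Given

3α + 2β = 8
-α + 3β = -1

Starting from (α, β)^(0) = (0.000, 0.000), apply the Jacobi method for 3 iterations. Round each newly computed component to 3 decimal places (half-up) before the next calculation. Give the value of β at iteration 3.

0.630

Iteration 1:
  α = (8 - (2)·0.000) / (3) = 2.667
  β = (-1 - (-1)·0.000) / (3) = -0.333
Iteration 2:
  α = (8 - (2)·-0.333) / (3) = 2.889
  β = (-1 - (-1)·2.667) / (3) = 0.556
Iteration 3:
  α = (8 - (2)·0.556) / (3) = 2.296
  β = (-1 - (-1)·2.889) / (3) = 0.630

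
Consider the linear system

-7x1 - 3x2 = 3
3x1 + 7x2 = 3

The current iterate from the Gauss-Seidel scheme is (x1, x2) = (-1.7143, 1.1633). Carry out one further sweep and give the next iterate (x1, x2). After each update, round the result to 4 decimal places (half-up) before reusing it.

One sweep:
  x1 = (3 - (-3)·1.1633) / (-7) = -0.9271
  x2 = (3 - (3)·-0.9271) / (7) = 0.8259

(-0.9271, 0.8259)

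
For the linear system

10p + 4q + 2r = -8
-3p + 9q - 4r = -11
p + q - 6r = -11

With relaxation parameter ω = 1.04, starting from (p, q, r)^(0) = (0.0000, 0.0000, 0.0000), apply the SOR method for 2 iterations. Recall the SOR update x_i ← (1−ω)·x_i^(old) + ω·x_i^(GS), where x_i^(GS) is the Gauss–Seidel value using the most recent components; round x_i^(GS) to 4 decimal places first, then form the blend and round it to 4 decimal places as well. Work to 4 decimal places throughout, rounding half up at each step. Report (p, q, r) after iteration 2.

(-0.4603, -0.6786, 1.6496)

Iteration 1:
  p: GS value = (-8 - (4)·0.0000 - (2)·0.0000) / (10) = -0.8000;  p ← (1−ω)·0.0000 + ω·-0.8000 = -0.8320
  q: GS value = (-11 - (-3)·-0.8320 - (-4)·0.0000) / (9) = -1.4996;  q ← (1−ω)·0.0000 + ω·-1.4996 = -1.5596
  r: GS value = (-11 - (1)·-0.8320 - (1)·-1.5596) / (-6) = 1.4347;  r ← (1−ω)·0.0000 + ω·1.4347 = 1.4921
Iteration 2:
  p: GS value = (-8 - (4)·-1.5596 - (2)·1.4921) / (10) = -0.4746;  p ← (1−ω)·-0.8320 + ω·-0.4746 = -0.4603
  q: GS value = (-11 - (-3)·-0.4603 - (-4)·1.4921) / (9) = -0.7125;  q ← (1−ω)·-1.5596 + ω·-0.7125 = -0.6786
  r: GS value = (-11 - (1)·-0.4603 - (1)·-0.6786) / (-6) = 1.6435;  r ← (1−ω)·1.4921 + ω·1.6435 = 1.6496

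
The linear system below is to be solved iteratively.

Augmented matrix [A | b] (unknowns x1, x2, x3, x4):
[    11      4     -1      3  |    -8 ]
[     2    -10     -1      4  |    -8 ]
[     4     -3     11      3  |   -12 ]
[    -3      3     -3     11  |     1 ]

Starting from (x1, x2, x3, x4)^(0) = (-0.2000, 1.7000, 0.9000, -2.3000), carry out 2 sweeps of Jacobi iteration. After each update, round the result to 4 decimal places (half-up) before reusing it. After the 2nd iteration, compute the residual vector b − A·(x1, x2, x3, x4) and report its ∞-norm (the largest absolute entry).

Iteration 1:
  x1 = (-8 - (4)·1.7000 - (-1)·0.9000 - (3)·-2.3000) / (11) = -0.6364
  x2 = (-8 - (2)·-0.2000 - (-1)·0.9000 - (4)·-2.3000) / (-10) = -0.2500
  x3 = (-12 - (4)·-0.2000 - (-3)·1.7000 - (3)·-2.3000) / (11) = 0.0727
  x4 = (1 - (-3)·-0.2000 - (3)·1.7000 - (-3)·0.9000) / (11) = -0.1818
Iteration 2:
  x1 = (-8 - (4)·-0.2500 - (-1)·0.0727 - (3)·-0.1818) / (11) = -0.5802
  x2 = (-8 - (2)·-0.6364 - (-1)·0.0727 - (4)·-0.1818) / (-10) = 0.5927
  x3 = (-12 - (4)·-0.6364 - (-3)·-0.2500 - (3)·-0.1818) / (11) = -0.8781
  x4 = (1 - (-3)·-0.6364 - (3)·-0.2500 - (-3)·0.0727) / (11) = 0.0054
Residual b − A·x = (-4.8829, -1.8123, 1.7418, -5.2124); ∞-norm = 5.2124

5.2124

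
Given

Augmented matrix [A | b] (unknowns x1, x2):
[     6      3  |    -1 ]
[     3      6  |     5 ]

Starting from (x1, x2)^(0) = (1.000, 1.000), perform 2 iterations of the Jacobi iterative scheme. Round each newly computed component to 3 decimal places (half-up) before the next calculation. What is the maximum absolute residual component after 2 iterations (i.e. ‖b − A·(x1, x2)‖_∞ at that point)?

2.503

Iteration 1:
  x1 = (-1 - (3)·1.000) / (6) = -0.667
  x2 = (5 - (3)·1.000) / (6) = 0.333
Iteration 2:
  x1 = (-1 - (3)·0.333) / (6) = -0.333
  x2 = (5 - (3)·-0.667) / (6) = 1.167
Residual b − A·x = (-2.503, -1.003); ∞-norm = 2.503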